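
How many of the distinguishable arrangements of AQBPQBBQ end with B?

With the last slot taken by B, it remains to arrange the other 7 letters (AQPQBBQ).
Those 7 letters have B appearing twice and Q appearing 3 times, giving (7)!/(3!·2!) = 420.

420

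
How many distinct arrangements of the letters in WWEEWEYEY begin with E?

560

With the first slot taken by E, it remains to arrange the other 8 letters (WWEWEYEY).
Those 8 letters have E appearing 3 times, W appearing 3 times, and Y appearing twice, giving (8)!/(3!·3!·2!) = 560.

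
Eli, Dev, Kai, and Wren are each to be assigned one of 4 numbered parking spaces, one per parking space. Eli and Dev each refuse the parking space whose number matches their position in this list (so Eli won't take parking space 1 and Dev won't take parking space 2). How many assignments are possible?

Let Aᵢ (for i ∈ {1, 2}) be the placements that put person i in their forbidden parking space. Any j of these fix j positions, leaving (4−j)! ways to fill the rest, and there are C(2,j) ways to pick which j.
By inclusion–exclusion, the number of valid placements is Σ_{j=0}^{2} (−1)^j C(2,j)·(4−j)!.
Computing: 24 − 12 + 2 = 14.

14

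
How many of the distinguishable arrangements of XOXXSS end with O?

Fix O in the last position and arrange the remaining 5 letters.
Those 5 letters have S appearing twice and X appearing 3 times, giving (5)!/(3!·2!) = 10.

10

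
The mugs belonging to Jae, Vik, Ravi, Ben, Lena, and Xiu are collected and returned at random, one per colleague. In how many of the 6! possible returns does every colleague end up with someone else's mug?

This is the derangement count D_6: permutations of 6 items with no fixed point.
By inclusion–exclusion this is Σ_{j=0}^{6} (−1)^j C(6,j)·(6−j)!.
Computing: 720 − 720 + 360 − 120 + 30 − 6 + 1 = 265.

265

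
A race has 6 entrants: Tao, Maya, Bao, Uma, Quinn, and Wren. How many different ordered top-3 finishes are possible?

120

This is an ordered selection of 3 from 6: P(6,3).
That gives 6 × 5 × 4 = 120.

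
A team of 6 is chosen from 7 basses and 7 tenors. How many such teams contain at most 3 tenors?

2114

Split by how many tenors are chosen (0 through 3).
Sum: C(7,0)·C(7,6) + C(7,1)·C(7,5) + C(7,2)·C(7,4) + C(7,3)·C(7,3) = 7 + 147 + 735 + 1225 = 2114.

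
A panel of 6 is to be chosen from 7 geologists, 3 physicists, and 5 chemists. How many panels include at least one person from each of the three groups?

With no constraint there are C(15,6) = 5005 possible selections.
Subtract selections that omit an entire group: no geologists → C(8,6) = 28; no physicists → C(12,6) = 924; no chemists → C(10,6) = 210.
Add back selections omitting two groups (i.e. drawn from a single group): C(7,6) + C(3,6) + C(5,6) = 7.
By inclusion–exclusion: 5005 − 1162 + 7 = 3850.

3850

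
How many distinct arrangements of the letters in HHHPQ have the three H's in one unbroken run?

Treat the 3 copies of H as a single block. The multiset to arrange is then {HHH, P, Q}, 3 items in all.
All 3 items are distinct, so there are (3)! = 6 arrangements.

6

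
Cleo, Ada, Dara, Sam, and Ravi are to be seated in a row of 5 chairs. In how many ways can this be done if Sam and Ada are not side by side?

Of the 5! = 120 arrangements, those with Sam and Ada adjacent number 2 × 4! = 48 (treat the pair as a block with 2 internal orders).
Complementary counting: 120 − 48 = 72.

72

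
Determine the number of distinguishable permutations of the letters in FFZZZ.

FFZZZ has 5 letters with F appearing twice and Z appearing 3 times.
So there are 5! / (3!·2!) = 10 distinguishable arrangements.

10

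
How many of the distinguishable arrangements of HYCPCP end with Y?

30

Fix Y in the last position and arrange the remaining 5 letters.
Those 5 letters have C appearing twice and P appearing twice, giving (5)!/(2!·2!) = 30.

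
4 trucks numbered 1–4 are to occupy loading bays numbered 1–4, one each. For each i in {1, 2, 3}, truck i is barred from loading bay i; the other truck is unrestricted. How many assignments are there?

Let Aᵢ (for i ∈ {1, 2, 3}) be the placements that put truck i in its forbidden loading bay. Any j of these fix j positions, leaving (4−j)! ways to fill the rest, and there are C(3,j) ways to pick which j.
By inclusion–exclusion, the number of valid placements is Σ_{j=0}^{3} (−1)^j C(3,j)·(4−j)!.
Computing: 24 − 18 + 6 − 1 = 11.

11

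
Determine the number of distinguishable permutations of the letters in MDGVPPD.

The 7 letters of MDGVPPD have repeats: D appearing twice and P appearing twice.
Dividing 7! = 5040 by 2!·2! = 4 for the repeated letters gives 1260.

1260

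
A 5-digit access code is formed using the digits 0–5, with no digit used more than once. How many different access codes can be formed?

Choose and order 5 of the 6 symbols: the first digit has 6 options, the next 5, and so on down to 2.
That product is 6 × 5 × 4 × 3 × 2 = 720.

720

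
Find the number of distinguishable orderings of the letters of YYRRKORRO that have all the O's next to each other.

840

Treat the 2 copies of O as a single block. The multiset to arrange is then {OO, K, R, R, R, R, Y, Y}, 8 items in all.
That gives (8)!/(4!·2!) = 840 arrangements.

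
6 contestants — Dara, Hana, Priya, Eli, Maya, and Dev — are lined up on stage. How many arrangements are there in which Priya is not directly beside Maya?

Of the 6! = 720 arrangements, those with Priya and Maya adjacent number 2 × 5! = 240 (treat the pair as a block with 2 internal orders).
So 720 − 240 = 480 arrangements keep them apart.

480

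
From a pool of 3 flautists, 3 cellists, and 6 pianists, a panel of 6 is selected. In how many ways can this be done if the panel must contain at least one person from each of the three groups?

756

Unrestricted: C(12,6) = 924 ways to pick any 6 of the 12.
Selections missing a whole group: no flautists → C(9,6) = 84; no cellists → C(9,6) = 84; no pianists → C(6,6) = 1.
Add back selections omitting two groups (i.e. drawn from a single group): C(3,6) + C(3,6) + C(6,6) = 1.
By inclusion–exclusion: 924 − 169 + 1 = 756.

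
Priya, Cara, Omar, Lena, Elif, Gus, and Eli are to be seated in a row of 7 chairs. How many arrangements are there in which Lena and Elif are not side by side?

3600

There are 7! = 5040 arrangements in all. If Lena and Elif are adjacent, merging them into one block gives 2·(6)! = 1440 arrangements.
Complementary counting: 5040 − 1440 = 3600.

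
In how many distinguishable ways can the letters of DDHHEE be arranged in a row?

Letter multiplicities in DDHHEE: D×2, E×2, H×2.
Dividing 6! = 720 by 2!·2!·2! = 8 for the repeated letters gives 90.

90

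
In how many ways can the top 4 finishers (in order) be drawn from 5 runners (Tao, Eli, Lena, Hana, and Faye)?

This is an ordered selection of 4 from 5: P(5,4).
That gives 5 × 4 × 3 × 2 = 120.

120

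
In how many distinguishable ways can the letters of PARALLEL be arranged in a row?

PARALLEL has 8 letters with A appearing twice and L appearing 3 times.
So there are 8! / (3!·2!) = 3360 distinguishable arrangements.

3360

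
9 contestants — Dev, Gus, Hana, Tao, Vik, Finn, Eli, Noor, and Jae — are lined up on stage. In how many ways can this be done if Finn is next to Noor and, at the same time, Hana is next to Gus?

20160

Treat {Finn,Noor} as one block (2 orders) and {Hana,Gus} as another (2 orders).
That leaves 7 units to arrange: 2 × 2 × 7! = 4 × 5040 = 20160.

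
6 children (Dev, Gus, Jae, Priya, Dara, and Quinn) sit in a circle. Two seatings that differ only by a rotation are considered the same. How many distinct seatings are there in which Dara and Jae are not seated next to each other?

72

All circular seatings of 6 people number (5)! = 120.
Seatings with Dara beside Jae: treat them as a block with 2 internal orders, giving 2 × (4)! = 48.
Subtracting, 120 − 48 = 72.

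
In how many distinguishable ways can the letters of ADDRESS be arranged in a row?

1260

The 7 letters of ADDRESS have repeats: D appearing twice and S appearing twice.
The number of distinct arrangements is 7!/(2!·2!) = 5040/4 = 1260.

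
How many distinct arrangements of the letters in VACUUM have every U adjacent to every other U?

Treat the 2 copies of U as a single block. The multiset to arrange is then {UU, A, C, M, V}, 5 items in all.
All 5 items are distinct, so there are (5)! = 120 arrangements.

120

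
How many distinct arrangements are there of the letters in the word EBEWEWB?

210

EBEWEWB has 7 letters with B appearing twice, E appearing 3 times, and W appearing twice.
The number of distinct arrangements is 7!/(3!·2!·2!) = 5040/24 = 210.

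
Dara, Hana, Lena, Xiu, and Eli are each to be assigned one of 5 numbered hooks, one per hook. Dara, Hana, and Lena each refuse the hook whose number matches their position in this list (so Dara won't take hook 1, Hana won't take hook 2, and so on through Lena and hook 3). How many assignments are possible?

Let Aᵢ (for i ∈ {1, 2, 3}) be the placements that put person i in their forbidden hook. Any j of these fix j positions, leaving (5−j)! ways to fill the rest, and there are C(3,j) ways to pick which j.
By inclusion–exclusion, the number of valid placements is Σ_{j=0}^{3} (−1)^j C(3,j)·(5−j)!.
Computing: 120 − 72 + 18 − 2 = 64.

64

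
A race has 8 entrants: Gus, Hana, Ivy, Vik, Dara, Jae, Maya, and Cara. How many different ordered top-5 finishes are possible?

There are 8 choices for 1st place, 7 for 2nd, and so on down to 4 for position 5.
That gives 8 × 7 × 6 × 5 × 4 = 6720.

6720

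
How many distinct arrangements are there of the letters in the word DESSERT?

The 7 letters of DESSERT have repeats: E appearing twice and S appearing twice.
So there are 7! / (2!·2!) = 1260 distinguishable arrangements.

1260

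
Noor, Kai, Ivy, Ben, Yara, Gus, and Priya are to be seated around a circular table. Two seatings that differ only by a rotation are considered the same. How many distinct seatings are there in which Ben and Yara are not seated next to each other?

480

Without the restriction there are (6)! = 720 seatings.
Those with Ben next to Yara: fuse the pair into one unit and seat 6 units around a circle — 2·(5)! = 240.
Subtracting, 720 − 240 = 480.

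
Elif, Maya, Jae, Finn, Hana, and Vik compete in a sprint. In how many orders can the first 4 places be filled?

360

This is an ordered selection of 4 from 6: P(6,4).
That gives 6 × 5 × 4 × 3 = 360.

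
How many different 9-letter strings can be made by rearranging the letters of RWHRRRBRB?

1512

Letter multiplicities in RWHRRRBRB: B×2, H×1, R×5, W×1.
Dividing 9! = 362880 by 5!·2! = 240 for the repeated letters gives 1512.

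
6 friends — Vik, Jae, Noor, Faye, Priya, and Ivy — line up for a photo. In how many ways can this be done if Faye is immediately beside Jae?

240

Treat {Faye, Jae} as a single unit. There are 5 units to order, and the pair itself can be ordered 2 ways.
That gives 2 × 5! = 2 × 120 = 240.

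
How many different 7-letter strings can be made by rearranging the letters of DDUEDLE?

420

DDUEDLE has 7 letters with D appearing 3 times and E appearing twice.
Dividing 7! = 5040 by 3!·2! = 12 for the repeated letters gives 420.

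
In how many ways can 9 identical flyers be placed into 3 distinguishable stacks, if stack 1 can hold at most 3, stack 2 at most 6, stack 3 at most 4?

By stars and bars, unrestricted non-negative solutions to x_1+…+x_3 = 9 number C(9+2,2) = 55.
Subtract solutions that violate a single cap (substitute x_i' = x_i − (cap_i+1)): x_1 ≥ 4 gives C(7,2) = 21; x_2 ≥ 7 gives C(4,2) = 6; x_3 ≥ 5 gives C(6,2) = 15. Together 42.
Add back pairs where two caps are both exceeded: 0 + 1 + 0 = 1.
By inclusion–exclusion the count is 55 − 42 + 1 = 14.

14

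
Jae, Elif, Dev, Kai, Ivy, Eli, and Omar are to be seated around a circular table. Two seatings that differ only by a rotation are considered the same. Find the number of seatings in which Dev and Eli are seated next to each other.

240

Treat {Dev, Eli} as one unit (2 internal orders) and seat the resulting 6 units around the table: (5)! circular arrangements.
So 2 × (5)! = 2 × 120 = 240.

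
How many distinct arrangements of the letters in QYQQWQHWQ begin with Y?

168

With the first slot taken by Y, it remains to arrange the other 8 letters (QQQWQHWQ).
Those 8 letters have Q appearing 5 times and W appearing twice, giving (8)!/(5!·2!) = 168.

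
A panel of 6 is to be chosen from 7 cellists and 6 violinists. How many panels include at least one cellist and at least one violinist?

With no constraint there are C(13,6) = 1716 possible selections.
Selections missing a whole group: no cellists → C(6,6) = 1; no violinists → C(7,6) = 7.
Both groups omitted at once is impossible, so 1716 − 8 = 1708.

1708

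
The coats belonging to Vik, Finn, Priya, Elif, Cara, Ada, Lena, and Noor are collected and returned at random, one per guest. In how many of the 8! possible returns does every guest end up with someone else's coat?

Let Aᵢ be the assignments in which guest i gets their own coat. We want the size of the complement of A₁∪…∪A_8.
By inclusion–exclusion this is Σ_{j=0}^{8} (−1)^j C(8,j)·(8−j)!.
Computing: 40320 − 40320 + 20160 − 6720 + 1680 − 336 + 56 − 8 + 1 = 14833.

14833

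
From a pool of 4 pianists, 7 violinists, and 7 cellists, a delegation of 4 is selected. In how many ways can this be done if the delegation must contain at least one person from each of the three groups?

1470

With no constraint there are C(18,4) = 3060 possible selections.
Subtract selections that omit an entire group: no pianists → C(14,4) = 1001; no violinists → C(11,4) = 330; no cellists → C(11,4) = 330.
Add back selections omitting two groups (i.e. drawn from a single group): C(4,4) + C(7,4) + C(7,4) = 71.
By inclusion–exclusion: 3060 − 1661 + 71 = 1470.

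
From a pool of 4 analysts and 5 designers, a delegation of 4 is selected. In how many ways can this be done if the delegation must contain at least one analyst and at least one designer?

120

Unrestricted: C(9,4) = 126 ways to pick any 4 of the 9.
Subtract selections that omit an entire group: no analysts → C(5,4) = 5; no designers → C(4,4) = 1.
Both groups omitted at once is impossible, so 126 − 6 = 120.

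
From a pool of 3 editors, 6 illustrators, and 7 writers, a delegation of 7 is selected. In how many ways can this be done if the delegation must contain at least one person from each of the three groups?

9569

Total 7-person selections from all 16: C(16,7) = 11440.
Selections missing a whole group: no editors → C(13,7) = 1716; no illustrators → C(10,7) = 120; no writers → C(9,7) = 36.
Add back selections omitting two groups (i.e. drawn from a single group): C(3,7) + C(6,7) + C(7,7) = 1.
By inclusion–exclusion: 11440 − 1872 + 1 = 9569.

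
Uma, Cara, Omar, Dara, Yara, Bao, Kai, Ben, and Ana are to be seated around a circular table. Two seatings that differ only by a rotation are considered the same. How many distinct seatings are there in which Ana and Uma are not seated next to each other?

All circular seatings of 9 people number (8)! = 40320.
Seatings with Ana beside Uma: treat them as a block with 2 internal orders, giving 2 × (7)! = 10080.
Subtracting, 40320 − 10080 = 30240.

30240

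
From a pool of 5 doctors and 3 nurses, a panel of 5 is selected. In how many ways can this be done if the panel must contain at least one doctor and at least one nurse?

55

Unrestricted: C(8,5) = 56 ways to pick any 5 of the 8.
Selections missing a whole group: no doctors → C(3,5) = 0; no nurses → C(5,5) = 1.
Both groups omitted at once is impossible, so 56 − 1 = 55.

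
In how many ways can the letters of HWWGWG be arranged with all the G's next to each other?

20

Treat the 2 copies of G as a single block. The multiset to arrange is then {GG, H, W, W, W}, 5 items in all.
That gives (5)!/(3!) = 20 arrangements.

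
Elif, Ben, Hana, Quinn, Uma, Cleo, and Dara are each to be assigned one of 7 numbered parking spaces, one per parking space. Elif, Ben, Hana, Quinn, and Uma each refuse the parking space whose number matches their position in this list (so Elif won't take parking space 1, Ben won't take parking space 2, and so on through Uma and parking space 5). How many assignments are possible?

Let Aᵢ (for 1 ≤ i ≤ 5) be the placements that put person i in their forbidden parking space. Any j of these fix j positions, leaving (7−j)! ways to fill the rest, and there are C(5,j) ways to pick which j.
By inclusion–exclusion, the number of valid placements is Σ_{j=0}^{5} (−1)^j C(5,j)·(7−j)!.
Computing: 5040 − 3600 + 1200 − 240 + 30 − 2 = 2428.

2428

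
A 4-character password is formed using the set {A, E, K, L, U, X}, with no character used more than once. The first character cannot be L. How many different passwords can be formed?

The first character has 6−1 = 5 choices (anything except L).
The remaining 3 characters are filled from the other 5 symbols without repetition: 5 × 4 × 3 = 60.
Total: 5 × 60 = 300.

300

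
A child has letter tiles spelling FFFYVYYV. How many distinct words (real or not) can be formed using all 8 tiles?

Letter multiplicities in FFFYVYYV: F×3, V×2, Y×3.
The number of distinct arrangements is 8!/(3!·3!·2!) = 40320/72 = 560.

560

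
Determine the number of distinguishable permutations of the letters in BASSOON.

BASSOON has 7 letters with O appearing twice and S appearing twice.
Dividing 7! = 5040 by 2!·2! = 4 for the repeated letters gives 1260.

1260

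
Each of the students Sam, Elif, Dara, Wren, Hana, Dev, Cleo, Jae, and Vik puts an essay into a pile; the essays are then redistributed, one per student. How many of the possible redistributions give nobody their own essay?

133496

Count assignments avoiding every fixed point. For any j of the 9 students fixed to their own essay, the other 9−j can be arranged in (9−j)! ways.
By inclusion–exclusion this is Σ_{j=0}^{9} (−1)^j C(9,j)·(9−j)!.
Computing: 362880 − 362880 + 181440 − 60480 + 15120 − 3024 + 504 − 72 + 9 − 1 = 133496.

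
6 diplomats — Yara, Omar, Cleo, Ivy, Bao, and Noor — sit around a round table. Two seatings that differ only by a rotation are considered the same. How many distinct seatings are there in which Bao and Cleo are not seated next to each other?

All circular seatings of 6 people number (5)! = 120.
Those with Bao next to Cleo: fuse the pair into one unit and seat 5 units around a circle — 2·(4)! = 48.
Subtracting, 120 − 48 = 72.

72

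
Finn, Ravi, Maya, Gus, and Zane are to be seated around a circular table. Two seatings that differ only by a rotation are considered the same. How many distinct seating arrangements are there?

Around a circle, 5 distinct people have 5!/5 = (4)! = 24 rotationally distinct seatings.

24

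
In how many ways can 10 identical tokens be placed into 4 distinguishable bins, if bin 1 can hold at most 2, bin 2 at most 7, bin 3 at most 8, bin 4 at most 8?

148

Without the upper bounds there are C(13,3) = 286 ways to split 10 among 4 bins.
Subtract solutions that violate a single cap (substitute x_i' = x_i − (cap_i+1)): x_1 ≥ 3 gives C(10,3) = 120; x_2 ≥ 8 gives C(5,3) = 10; x_3 ≥ 9 gives C(4,3) = 4; x_4 ≥ 9 gives C(4,3) = 4. Together 138.
No two caps can be exceeded simultaneously, so the pair terms are all 0.
By inclusion–exclusion the count is 286 − 138 + 0 = 148.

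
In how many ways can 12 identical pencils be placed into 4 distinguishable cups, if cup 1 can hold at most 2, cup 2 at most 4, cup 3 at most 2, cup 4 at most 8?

27

By stars and bars, unrestricted non-negative solutions to x_1+…+x_4 = 12 number C(12+3,3) = 455.
Subtract solutions that violate a single cap (substitute x_i' = x_i − (cap_i+1)): x_1 ≥ 3 gives C(12,3) = 220; x_2 ≥ 5 gives C(10,3) = 120; x_3 ≥ 3 gives C(12,3) = 220; x_4 ≥ 9 gives C(6,3) = 20. Together 580.
Add back pairs where two caps are both exceeded: 35 + 84 + 1 + 35 + 0 + 1 = 156.
Subtract triples: 4 + 0 + 0 + 0 = 4.
By inclusion–exclusion the count is 455 − 580 + 156 − 4 = 27.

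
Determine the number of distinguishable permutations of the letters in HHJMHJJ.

140

The 7 letters of HHJMHJJ have repeats: H appearing 3 times and J appearing 3 times.
The number of distinct arrangements is 7!/(3!·3!) = 5040/36 = 140.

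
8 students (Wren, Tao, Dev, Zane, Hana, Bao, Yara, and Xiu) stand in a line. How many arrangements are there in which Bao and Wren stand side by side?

10080

Treat {Bao, Wren} as a single unit. There are 7 units to order, and the pair itself can be ordered 2 ways.
So the count is 2·(7)! = 10080.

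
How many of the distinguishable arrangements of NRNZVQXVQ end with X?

With the last slot taken by X, it remains to arrange the other 8 letters (NRNZVQVQ).
Those 8 letters have N appearing twice, Q appearing twice, and V appearing twice, giving (8)!/(2!·2!·2!) = 5040.

5040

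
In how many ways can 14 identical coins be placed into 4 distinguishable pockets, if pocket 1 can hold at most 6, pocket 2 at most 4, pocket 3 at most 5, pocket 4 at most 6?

104

Ignoring the caps, the number of non-negative solutions to x_1+…+x_4 = 14 is C(17,3) = 680.
Subtract solutions that violate a single cap (substitute x_i' = x_i − (cap_i+1)): x_1 ≥ 7 gives C(10,3) = 120; x_2 ≥ 5 gives C(12,3) = 220; x_3 ≥ 6 gives C(11,3) = 165; x_4 ≥ 7 gives C(10,3) = 120. Together 625.
Add back pairs where two caps are both exceeded: 10 + 4 + 1 + 20 + 10 + 4 = 49.
By inclusion–exclusion the count is 680 − 625 + 49 = 104.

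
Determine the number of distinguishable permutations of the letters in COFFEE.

Letter multiplicities in COFFEE: C×1, E×2, F×2, O×1.
The number of distinct arrangements is 6!/(2!·2!) = 720/4 = 180.

180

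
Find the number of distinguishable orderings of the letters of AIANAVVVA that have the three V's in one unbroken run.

210

Treat the 3 copies of V as a single block. The multiset to arrange is then {VVV, A, A, A, A, I, N}, 7 items in all.
That gives (7)!/(4!) = 210 arrangements.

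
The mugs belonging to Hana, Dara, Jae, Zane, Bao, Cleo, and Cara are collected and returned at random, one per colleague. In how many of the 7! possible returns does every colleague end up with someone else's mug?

Let Aᵢ be the assignments in which colleague i gets their own mug. We want the size of the complement of A₁∪…∪A_7.
By inclusion–exclusion this is Σ_{j=0}^{7} (−1)^j C(7,j)·(7−j)!.
Computing: 5040 − 5040 + 2520 − 840 + 210 − 42 + 7 − 1 = 1854.

1854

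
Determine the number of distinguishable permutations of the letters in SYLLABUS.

Letter multiplicities in SYLLABUS: A×1, B×1, L×2, S×2, U×1, Y×1.
Dividing 8! = 40320 by 2!·2! = 4 for the repeated letters gives 10080.

10080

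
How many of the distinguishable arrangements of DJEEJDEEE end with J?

168

With the last slot taken by J, it remains to arrange the other 8 letters (DEEJDEEE).
Those 8 letters have D appearing twice and E appearing 5 times, giving (8)!/(5!·2!) = 168.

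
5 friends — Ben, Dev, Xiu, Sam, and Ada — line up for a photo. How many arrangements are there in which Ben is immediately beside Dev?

48

Glue Ben and Dev into one block (2 internal orders), leaving 4 units to arrange in a row.
That gives 2 × 4! = 2 × 24 = 48.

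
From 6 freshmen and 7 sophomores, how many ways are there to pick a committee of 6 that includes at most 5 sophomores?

1709

Split by how many sophomores are chosen (0 through 5).
Sum: C(7,0)·C(6,6) + C(7,1)·C(6,5) + C(7,2)·C(6,4) + C(7,3)·C(6,3) + C(7,4)·C(6,2) + C(7,5)·C(6,1) = 1 + 42 + 315 + 700 + 525 + 126 = 1709.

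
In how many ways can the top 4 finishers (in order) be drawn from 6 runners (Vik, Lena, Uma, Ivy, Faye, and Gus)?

This is an ordered selection of 4 from 6: P(6,4).
That gives 6 × 5 × 4 × 3 = 360.

360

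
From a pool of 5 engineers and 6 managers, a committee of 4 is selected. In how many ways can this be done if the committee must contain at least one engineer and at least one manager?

310

Total 4-person selections from all 11: C(11,4) = 330.
Subtract selections that omit an entire group: no engineers → C(6,4) = 15; no managers → C(5,4) = 5.
Both groups omitted at once is impossible, so 330 − 20 = 310.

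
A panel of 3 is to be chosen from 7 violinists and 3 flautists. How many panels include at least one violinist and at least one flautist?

With no constraint there are C(10,3) = 120 possible selections.
Subtract selections that omit an entire group: no violinists → C(3,3) = 1; no flautists → C(7,3) = 35.
Both groups omitted at once is impossible, so 120 − 36 = 84.

84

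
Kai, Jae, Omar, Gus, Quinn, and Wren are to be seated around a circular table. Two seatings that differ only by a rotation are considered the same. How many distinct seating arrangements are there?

120

Seat Kai anywhere (absorbing the rotational symmetry), then permute the other 5: (5)! = 120.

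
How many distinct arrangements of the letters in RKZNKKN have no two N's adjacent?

Total arrangements of RKZNKKN: 7!/(3!·2!) = 420.
If the two N's are adjacent, glue them into one block, leaving 6 items to arrange: (6)!/(3!) = 120 ways.
Hence 420 − 120 = 300.

300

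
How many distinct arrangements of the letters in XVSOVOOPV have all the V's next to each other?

840

Treat the 3 copies of V as a single block. The multiset to arrange is then {VVV, O, O, O, P, S, X}, 7 items in all.
That gives (7)!/(3!) = 840 arrangements.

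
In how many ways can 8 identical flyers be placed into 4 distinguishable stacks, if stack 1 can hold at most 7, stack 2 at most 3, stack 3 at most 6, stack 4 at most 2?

73

Without the upper bounds there are C(11,3) = 165 ways to split 8 among 4 stacks.
Subtract solutions that violate a single cap (substitute x_i' = x_i − (cap_i+1)): x_1 ≥ 8 gives C(3,3) = 1; x_2 ≥ 4 gives C(7,3) = 35; x_3 ≥ 7 gives C(4,3) = 4; x_4 ≥ 3 gives C(8,3) = 56. Together 96.
Add back pairs where two caps are both exceeded: 0 + 0 + 0 + 0 + 4 + 0 = 4.
By inclusion–exclusion the count is 165 − 96 + 4 = 73.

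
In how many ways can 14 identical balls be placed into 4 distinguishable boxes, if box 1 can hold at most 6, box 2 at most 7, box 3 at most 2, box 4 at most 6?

83

Ignoring the caps, the number of non-negative solutions to x_1+…+x_4 = 14 is C(17,3) = 680.
Subtract solutions that violate a single cap (substitute x_i' = x_i − (cap_i+1)): x_1 ≥ 7 gives C(10,3) = 120; x_2 ≥ 8 gives C(9,3) = 84; x_3 ≥ 3 gives C(14,3) = 364; x_4 ≥ 7 gives C(10,3) = 120. Together 688.
Add back pairs where two caps are both exceeded: 0 + 35 + 1 + 20 + 0 + 35 = 91.
By inclusion–exclusion the count is 680 − 688 + 91 = 83.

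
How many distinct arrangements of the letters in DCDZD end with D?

With the last slot taken by D, it remains to arrange the other 4 letters (CDZD).
Those 4 letters have D appearing twice, giving (4)!/(2!) = 12.

12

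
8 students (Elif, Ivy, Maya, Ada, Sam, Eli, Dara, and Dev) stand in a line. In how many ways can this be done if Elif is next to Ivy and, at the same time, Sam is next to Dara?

Treat {Elif,Ivy} as one block (2 orders) and {Sam,Dara} as another (2 orders).
That leaves 6 units to arrange: 2 × 2 × 6! = 4 × 720 = 2880.

2880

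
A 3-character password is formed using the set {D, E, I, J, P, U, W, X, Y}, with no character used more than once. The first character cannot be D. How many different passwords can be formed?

The first character has 9−1 = 8 choices (anything except D).
The remaining 2 characters are filled from the other 8 symbols without repetition: 8 × 7 = 56.
Total: 8 × 56 = 448.

448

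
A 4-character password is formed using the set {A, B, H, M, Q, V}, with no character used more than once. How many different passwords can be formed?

Choose and order 4 of the 6 symbols: the first character has 6 options, the next 5, then 4, 3.
6 × 5 × 4 × 3 = 360.

360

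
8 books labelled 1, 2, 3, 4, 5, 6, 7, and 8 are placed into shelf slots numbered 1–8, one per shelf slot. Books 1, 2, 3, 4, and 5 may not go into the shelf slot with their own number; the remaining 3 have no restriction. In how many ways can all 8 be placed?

21234

Let Aᵢ (for 1 ≤ i ≤ 5) be the placements that put book i in its forbidden shelf slot. Any j of these fix j positions, leaving (8−j)! ways to fill the rest, and there are C(5,j) ways to pick which j.
By inclusion–exclusion, the number of valid placements is Σ_{j=0}^{5} (−1)^j C(5,j)·(8−j)!.
Computing: 40320 − 25200 + 7200 − 1200 + 120 − 6 = 21234.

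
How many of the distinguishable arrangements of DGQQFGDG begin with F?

210

With the first slot taken by F, it remains to arrange the other 7 letters (DGQQGDG).
Those 7 letters have D appearing twice, G appearing 3 times, and Q appearing twice, giving (7)!/(3!·2!·2!) = 210.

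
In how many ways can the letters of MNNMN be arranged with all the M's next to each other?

4

Treat the 2 copies of M as a single block. The multiset to arrange is then {MM, N, N, N}, 4 items in all.
That gives (4)!/(3!) = 4 arrangements.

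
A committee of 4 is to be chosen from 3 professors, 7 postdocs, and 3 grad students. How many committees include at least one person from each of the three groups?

Total 4-person selections from all 13: C(13,4) = 715.
Subtract selections that omit an entire group: no professors → C(10,4) = 210; no postdocs → C(6,4) = 15; no grad students → C(10,4) = 210.
Add back selections omitting two groups (i.e. drawn from a single group): C(3,4) + C(7,4) + C(3,4) = 35.
By inclusion–exclusion: 715 − 435 + 35 = 315.

315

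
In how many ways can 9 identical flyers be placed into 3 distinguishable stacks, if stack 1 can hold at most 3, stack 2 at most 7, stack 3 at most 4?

Without the upper bounds there are C(11,2) = 55 ways to split 9 among 3 stacks.
Subtract solutions that violate a single cap (substitute x_i' = x_i − (cap_i+1)): x_1 ≥ 4 gives C(7,2) = 21; x_2 ≥ 8 gives C(3,2) = 3; x_3 ≥ 5 gives C(6,2) = 15. Together 39.
Add back pairs where two caps are both exceeded: 0 + 1 + 0 = 1.
By inclusion–exclusion the count is 55 − 39 + 1 = 17.

17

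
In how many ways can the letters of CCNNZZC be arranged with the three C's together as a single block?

Treat the 3 copies of C as a single block. The multiset to arrange is then {CCC, N, N, Z, Z}, 5 items in all.
That gives (5)!/(2!·2!) = 30 arrangements.

30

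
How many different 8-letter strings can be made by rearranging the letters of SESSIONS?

1680

Letter multiplicities in SESSIONS: E×1, I×1, N×1, O×1, S×4.
Dividing 8! = 40320 by 4! = 24 for the repeated letters gives 1680.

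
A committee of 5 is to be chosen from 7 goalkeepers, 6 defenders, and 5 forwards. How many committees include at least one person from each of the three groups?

Unrestricted: C(18,5) = 8568 ways to pick any 5 of the 18.
Subtract selections that omit an entire group: no goalkeepers → C(11,5) = 462; no defenders → C(12,5) = 792; no forwards → C(13,5) = 1287.
Add back selections omitting two groups (i.e. drawn from a single group): C(7,5) + C(6,5) + C(5,5) = 28.
By inclusion–exclusion: 8568 − 2541 + 28 = 6055.

6055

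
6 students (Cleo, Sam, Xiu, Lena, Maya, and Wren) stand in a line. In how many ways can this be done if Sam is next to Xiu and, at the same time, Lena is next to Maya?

Treat {Sam,Xiu} as one block (2 orders) and {Lena,Maya} as another (2 orders).
That leaves 4 units to arrange: 2 × 2 × 4! = 4 × 24 = 96.

96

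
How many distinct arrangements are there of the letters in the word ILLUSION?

10080

ILLUSION has 8 letters with I appearing twice and L appearing twice.
So there are 8! / (2!·2!) = 10080 distinguishable arrangements.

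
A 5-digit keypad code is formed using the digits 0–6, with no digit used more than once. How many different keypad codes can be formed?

2520

This is a permutation of 5 out of 7: P(7,5) = 7!/2!.
That product is 7 × 6 × 5 × 4 × 3 = 2520.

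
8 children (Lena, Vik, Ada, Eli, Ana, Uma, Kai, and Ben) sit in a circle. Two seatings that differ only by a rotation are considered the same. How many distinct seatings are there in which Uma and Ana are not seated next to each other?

Without the restriction there are (7)! = 5040 seatings.
Those with Uma next to Ana: fuse the pair into one unit and seat 7 units around a circle — 2·(6)! = 1440.
Subtracting, 5040 − 1440 = 3600.

3600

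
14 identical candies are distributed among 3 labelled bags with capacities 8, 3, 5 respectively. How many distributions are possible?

By stars and bars, unrestricted non-negative solutions to x_1+…+x_3 = 14 number C(14+2,2) = 120.
Subtract solutions that violate a single cap (substitute x_i' = x_i − (cap_i+1)): x_1 ≥ 9 gives C(7,2) = 21; x_2 ≥ 4 gives C(12,2) = 66; x_3 ≥ 6 gives C(10,2) = 45. Together 132.
Add back pairs where two caps are both exceeded: 3 + 0 + 15 = 18.
By inclusion–exclusion the count is 120 − 132 + 18 = 6.

6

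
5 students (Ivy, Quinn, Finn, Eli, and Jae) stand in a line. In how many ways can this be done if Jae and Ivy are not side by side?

Of the 5! = 120 arrangements, those with Jae and Ivy adjacent number 2 × 4! = 48 (treat the pair as a block with 2 internal orders).
Complementary counting: 120 − 48 = 72.

72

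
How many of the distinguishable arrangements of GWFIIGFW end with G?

Fix G in the last position and arrange the remaining 7 letters.
Those 7 letters have F appearing twice, I appearing twice, and W appearing twice, giving (7)!/(2!·2!·2!) = 630.

630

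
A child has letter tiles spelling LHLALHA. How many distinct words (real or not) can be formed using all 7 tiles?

210

The 7 letters of LHLALHA have repeats: A appearing twice, H appearing twice, and L appearing 3 times.
The number of distinct arrangements is 7!/(3!·2!·2!) = 5040/24 = 210.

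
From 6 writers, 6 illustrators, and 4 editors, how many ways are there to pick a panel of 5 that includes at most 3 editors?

4356

Split by how many editors are chosen (0 through 3).
Sum: C(4,0)·C(12,5) + C(4,1)·C(12,4) + C(4,2)·C(12,3) + C(4,3)·C(12,2) = 792 + 1980 + 1320 + 264 = 4356.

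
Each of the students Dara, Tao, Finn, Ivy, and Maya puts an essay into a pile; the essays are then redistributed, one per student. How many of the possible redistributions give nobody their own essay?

44

Let Aᵢ be the assignments in which student i gets their own essay. We want the size of the complement of A₁∪…∪A_5.
By inclusion–exclusion this is Σ_{j=0}^{5} (−1)^j C(5,j)·(5−j)!.
Computing: 120 − 120 + 60 − 20 + 5 − 1 = 44.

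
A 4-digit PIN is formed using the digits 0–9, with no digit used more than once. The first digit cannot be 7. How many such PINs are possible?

4536

The first digit has 10−1 = 9 choices (anything except 7).
The remaining 3 digits are filled from the other 9 symbols without repetition: 9 × 8 × 7 = 504.
Total: 9 × 504 = 4536.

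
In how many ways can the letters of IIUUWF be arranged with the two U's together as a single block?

60

Treat the 2 copies of U as a single block. The multiset to arrange is then {UU, F, I, I, W}, 5 items in all.
That gives (5)!/(2!) = 60 arrangements.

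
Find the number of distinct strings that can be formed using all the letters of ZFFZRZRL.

Letter multiplicities in ZFFZRZRL: F×2, L×1, R×2, Z×3.
The number of distinct arrangements is 8!/(3!·2!·2!) = 40320/24 = 1680.

1680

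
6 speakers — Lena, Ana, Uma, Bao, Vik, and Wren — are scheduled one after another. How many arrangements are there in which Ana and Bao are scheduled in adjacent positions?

Glue Ana and Bao into one block (2 internal orders), leaving 5 units to arrange in a row.
That gives 2 × 5! = 2 × 120 = 240.

240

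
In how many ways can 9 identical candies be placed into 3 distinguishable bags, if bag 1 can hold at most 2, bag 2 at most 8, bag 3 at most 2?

8

Ignoring the caps, the number of non-negative solutions to x_1+…+x_3 = 9 is C(11,2) = 55.
Subtract solutions that violate a single cap (substitute x_i' = x_i − (cap_i+1)): x_1 ≥ 3 gives C(8,2) = 28; x_2 ≥ 9 gives C(2,2) = 1; x_3 ≥ 3 gives C(8,2) = 28. Together 57.
Add back pairs where two caps are both exceeded: 0 + 10 + 0 = 10.
By inclusion–exclusion the count is 55 − 57 + 10 = 8.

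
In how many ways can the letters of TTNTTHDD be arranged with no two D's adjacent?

630

There are 8!/(4!·2!) = 840 arrangements of TTNTTHDD in total.
If the two D's are adjacent, glue them into one block, leaving 7 items to arrange: (7)!/(4!) = 210 ways.
Hence 840 − 210 = 630.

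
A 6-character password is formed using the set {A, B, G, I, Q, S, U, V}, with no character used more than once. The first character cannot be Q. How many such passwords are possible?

The first character has 8−1 = 7 choices (anything except Q).
The remaining 5 characters are filled from the other 7 symbols without repetition: 7 × 6 × 5 × 4 × 3 = 2520.
Total: 7 × 2520 = 17640.

17640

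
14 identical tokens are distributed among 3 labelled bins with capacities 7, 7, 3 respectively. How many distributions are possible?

By stars and bars, unrestricted non-negative solutions to x_1+…+x_3 = 14 number C(14+2,2) = 120.
Subtract solutions that violate a single cap (substitute x_i' = x_i − (cap_i+1)): x_1 ≥ 8 gives C(8,2) = 28; x_2 ≥ 8 gives C(8,2) = 28; x_3 ≥ 4 gives C(12,2) = 66. Together 122.
Add back pairs where two caps are both exceeded: 0 + 6 + 6 = 12.
By inclusion–exclusion the count is 120 − 122 + 12 = 10.

10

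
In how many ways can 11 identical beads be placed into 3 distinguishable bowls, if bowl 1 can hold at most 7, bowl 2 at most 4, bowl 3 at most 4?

Without the upper bounds there are C(13,2) = 78 ways to split 11 among 3 bowls.
Subtract solutions that violate a single cap (substitute x_i' = x_i − (cap_i+1)): x_1 ≥ 8 gives C(5,2) = 10; x_2 ≥ 5 gives C(8,2) = 28; x_3 ≥ 5 gives C(8,2) = 28. Together 66.
Add back pairs where two caps are both exceeded: 0 + 0 + 3 = 3.
By inclusion–exclusion the count is 78 − 66 + 3 = 15.

15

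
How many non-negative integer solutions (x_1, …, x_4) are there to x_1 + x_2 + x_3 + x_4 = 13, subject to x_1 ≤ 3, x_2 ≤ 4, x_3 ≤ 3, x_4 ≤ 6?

Without the upper bounds there are C(16,3) = 560 ways to split 13 among 4 variables.
Subtract solutions that violate a single cap (substitute x_i' = x_i − (cap_i+1)): x_1 ≥ 4 gives C(12,3) = 220; x_2 ≥ 5 gives C(11,3) = 165; x_3 ≥ 4 gives C(12,3) = 220; x_4 ≥ 7 gives C(9,3) = 84. Together 689.
Add back pairs where two caps are both exceeded: 35 + 56 + 10 + 35 + 4 + 10 = 150.
Subtract triples: 1 + 0 + 0 + 0 = 1.
By inclusion–exclusion the count is 560 − 689 + 150 − 1 = 20.

20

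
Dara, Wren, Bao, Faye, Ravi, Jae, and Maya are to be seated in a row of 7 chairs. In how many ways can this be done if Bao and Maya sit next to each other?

Glue Bao and Maya into one block (2 internal orders), leaving 6 units to arrange in a row.
That gives 2 × 6! = 2 × 720 = 1440.

1440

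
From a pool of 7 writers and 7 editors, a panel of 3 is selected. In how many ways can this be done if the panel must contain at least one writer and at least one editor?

294

With no constraint there are C(14,3) = 364 possible selections.
Selections missing a whole group: no writers → C(7,3) = 35; no editors → C(7,3) = 35.
Both groups omitted at once is impossible, so 364 − 70 = 294.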